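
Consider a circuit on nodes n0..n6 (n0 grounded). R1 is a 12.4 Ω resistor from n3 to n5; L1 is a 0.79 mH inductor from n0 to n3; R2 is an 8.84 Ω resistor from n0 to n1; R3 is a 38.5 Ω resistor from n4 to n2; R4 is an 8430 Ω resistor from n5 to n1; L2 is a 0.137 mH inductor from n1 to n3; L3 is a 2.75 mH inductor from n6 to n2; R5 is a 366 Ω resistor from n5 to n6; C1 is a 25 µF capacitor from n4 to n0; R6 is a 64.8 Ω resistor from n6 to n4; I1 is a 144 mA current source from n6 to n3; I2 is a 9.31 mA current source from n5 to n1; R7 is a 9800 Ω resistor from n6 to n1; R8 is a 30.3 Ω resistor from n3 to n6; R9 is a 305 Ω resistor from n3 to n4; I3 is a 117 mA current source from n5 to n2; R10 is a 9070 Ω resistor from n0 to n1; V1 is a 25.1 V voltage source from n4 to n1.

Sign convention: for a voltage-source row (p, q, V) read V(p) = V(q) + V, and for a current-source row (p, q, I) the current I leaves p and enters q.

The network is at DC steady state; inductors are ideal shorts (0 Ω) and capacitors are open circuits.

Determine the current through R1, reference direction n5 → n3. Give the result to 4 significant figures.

Apply KCL at each of the 6 non-ground nodes and solve the resulting linear system.
Node n1: branches {R2, R4, L2, I2, R7, R10, V1} → V_1 = 0.000
Node n2: branches {R3, L3, I3} → V_2 = 13.07
Node n3: branches {R1, L1, L2, I1, R8, R9} → V_3 = 0.000
Node n4: branches {R3, C1, R6, R9, V1} → V_4 = 25.10
Node n5: branches {R1, R4, R5, I2, I3} → V_5 = -1.085
Node n6: branches {L3, R5, R6, I1, R7, R8} → V_6 = 13.07
Source currents: i(L1)=0.000, i(L2)=-0.5700, i(L3)=-0.4296, i(V1)=-0.5805

-0.08751 A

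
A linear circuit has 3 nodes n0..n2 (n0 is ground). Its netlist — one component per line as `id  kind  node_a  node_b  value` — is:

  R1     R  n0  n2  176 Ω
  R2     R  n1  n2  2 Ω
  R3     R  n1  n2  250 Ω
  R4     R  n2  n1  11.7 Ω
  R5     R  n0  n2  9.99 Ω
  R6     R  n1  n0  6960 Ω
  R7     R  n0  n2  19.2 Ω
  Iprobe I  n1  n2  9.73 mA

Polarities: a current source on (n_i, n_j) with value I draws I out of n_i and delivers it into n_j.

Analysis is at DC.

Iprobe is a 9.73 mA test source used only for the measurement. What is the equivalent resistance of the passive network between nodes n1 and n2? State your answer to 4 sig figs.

R_eq = 1.696 Ω

MNA unknowns: 2 node voltages V₁..V_2
R1: Y=0.005682 on G[0,2]
R2: Y=0.5000 on G[1,2]
R3: Y=0.004000 on G[1,2]
R4: Y=0.08547 on G[2,1]
R5: Y=0.1001 on G[0,2]
R6: Y=0.0001437 on G[1,0]
R7: Y=0.05208 on G[0,2]
Iprobe: z[1]−=0.00973, z[2]+=0.00973
solve → V1=-0.01649, V2=1.501e-05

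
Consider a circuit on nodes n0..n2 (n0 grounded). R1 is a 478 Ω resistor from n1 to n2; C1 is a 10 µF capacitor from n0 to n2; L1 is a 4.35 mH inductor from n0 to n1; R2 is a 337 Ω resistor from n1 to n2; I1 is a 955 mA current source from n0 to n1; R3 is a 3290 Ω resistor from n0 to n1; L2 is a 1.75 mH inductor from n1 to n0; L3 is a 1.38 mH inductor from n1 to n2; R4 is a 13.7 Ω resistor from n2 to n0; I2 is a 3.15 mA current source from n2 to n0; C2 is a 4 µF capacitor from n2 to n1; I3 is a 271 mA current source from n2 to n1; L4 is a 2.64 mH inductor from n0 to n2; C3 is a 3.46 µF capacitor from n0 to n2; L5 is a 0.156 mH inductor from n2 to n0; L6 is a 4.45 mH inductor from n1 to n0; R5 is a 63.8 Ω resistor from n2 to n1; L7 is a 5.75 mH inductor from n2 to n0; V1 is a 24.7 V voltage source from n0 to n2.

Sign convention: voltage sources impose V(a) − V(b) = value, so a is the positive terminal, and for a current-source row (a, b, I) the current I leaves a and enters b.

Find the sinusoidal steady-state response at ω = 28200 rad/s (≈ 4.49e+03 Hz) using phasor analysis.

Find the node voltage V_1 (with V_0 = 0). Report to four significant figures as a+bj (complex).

Element admittances at ω=28200 rad/s:
  Y(R1) = 0.002092+0.000j S between n1,n2
  Y(C1) = 0.000+0.2820j S between n0,n2
  Y(L1) = 0.000-0.008152j S between n0,n1
  Y(R2) = 0.002967+0.000j S between n1,n2
  I1: injects 0.955 A into n1 (from n0)
  Y(R3) = 0.0003040+0.000j S between n0,n1
  Y(L2) = 0.000-0.02026j S between n1,n0
  Y(L3) = 0.000-0.02570j S between n1,n2
  Y(R4) = 0.07299+0.000j S between n2,n0
  I2: injects 0.00315 A into n0 (from n2)
  Y(C2) = 0.000+0.1128j S between n2,n1
  I3: injects 0.271 A into n1 (from n2)
  Y(L4) = 0.000-0.01343j S between n0,n2
  Y(C3) = 0.000+0.09757j S between n0,n2
  Y(L5) = 0.000-0.2273j S between n2,n0
  Y(L6) = 0.000-0.007969j S between n1,n0
  Y(R5) = 0.01567+0.000j S between n2,n1
  Y(L7) = 0.000-0.006167j S between n2,n0
  V1: constraint V(n0)−V(n2) = 24.7
Assemble and solve the 3×3 MNA system:
  V(n1)=-31.21-27.02j  V(n2)=-24.70+0.000j
  i(V1)=-3.747-2.149j

-31.21-27.02j V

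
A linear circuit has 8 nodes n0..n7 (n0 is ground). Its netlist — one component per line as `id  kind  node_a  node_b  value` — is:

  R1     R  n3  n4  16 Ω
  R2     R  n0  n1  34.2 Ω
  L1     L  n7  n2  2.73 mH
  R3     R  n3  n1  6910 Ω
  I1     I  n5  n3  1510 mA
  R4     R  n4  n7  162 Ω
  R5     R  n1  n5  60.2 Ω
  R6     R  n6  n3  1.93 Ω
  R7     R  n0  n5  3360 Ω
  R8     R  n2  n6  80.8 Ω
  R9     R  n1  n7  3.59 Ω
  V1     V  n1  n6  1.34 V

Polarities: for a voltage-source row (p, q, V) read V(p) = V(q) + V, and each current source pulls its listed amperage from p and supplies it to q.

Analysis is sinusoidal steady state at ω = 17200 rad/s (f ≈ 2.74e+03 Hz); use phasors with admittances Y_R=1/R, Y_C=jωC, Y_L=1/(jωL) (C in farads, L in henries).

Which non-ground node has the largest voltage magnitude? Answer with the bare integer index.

MNA unknowns: 7 node voltages V₁..V_7 plus 1 source current (V1)
R1: Y=0.06250+0.000j on G[3,4]
R2: Y=0.02924+0.000j on G[0,1]
L1: Y=0.000-0.02130j on G[7,2]
R3: Y=0.0001447+0.000j on G[3,1]
I1: z[5]−=1.51, z[3]+=1.51
R4: Y=0.006173+0.000j on G[4,7]
R5: Y=0.01661+0.000j on G[1,5]
R6: Y=0.5181+0.000j on G[6,3]
R7: Y=0.0002976+0.000j on G[0,5]
R8: Y=0.01238+0.000j on G[2,6]
R9: Y=0.2786+0.000j on G[1,7]
V1: row V1−V6=1.34, i_V1 at 1,6
solve → V1=0.9000+0.000j, V2=0.5626-0.5583j, V3=2.457+0.0002608j, V4=2.316+0.002424j, V5=-88.42+0.000j, V6=-0.4400+0.000j, V7=0.8871+0.02432j
aux → i_V1=-1.513+0.006775j

5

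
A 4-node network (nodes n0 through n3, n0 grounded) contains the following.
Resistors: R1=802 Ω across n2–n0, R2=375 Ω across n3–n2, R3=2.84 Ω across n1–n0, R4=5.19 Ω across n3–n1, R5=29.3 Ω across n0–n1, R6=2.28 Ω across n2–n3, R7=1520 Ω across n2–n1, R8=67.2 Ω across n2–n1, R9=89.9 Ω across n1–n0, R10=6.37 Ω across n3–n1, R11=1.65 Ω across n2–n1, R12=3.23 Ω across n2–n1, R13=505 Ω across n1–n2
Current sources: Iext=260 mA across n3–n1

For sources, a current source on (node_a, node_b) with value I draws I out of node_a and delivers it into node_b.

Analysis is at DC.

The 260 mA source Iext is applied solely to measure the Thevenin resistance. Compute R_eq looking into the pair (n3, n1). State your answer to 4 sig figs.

Element admittances at DC:
  Y(R1) = 0.001247 S between n2,n0
  Y(R2) = 0.002667 S between n3,n2
  Y(R3) = 0.3521 S between n1,n0
  Y(R4) = 0.1927 S between n3,n1
  Y(R5) = 0.03413 S between n0,n1
  Y(R6) = 0.4386 S between n2,n3
  Y(R7) = 0.0006579 S between n2,n1
  Y(R8) = 0.01488 S between n2,n1
  Y(R9) = 0.01112 S between n1,n0
  Y(R10) = 0.1570 S between n3,n1
  Y(R11) = 0.6061 S between n2,n1
  Y(R12) = 0.3096 S between n2,n1
  Y(R13) = 0.001980 S between n1,n2
  Iext: injects 0.26 A into n1 (from n3)
Assemble and solve the 3×3 MNA system:
  V(n1)=0.0004017  V(n2)=-0.1280  V(n3)=-0.4000

R_eq = 1.540 Ω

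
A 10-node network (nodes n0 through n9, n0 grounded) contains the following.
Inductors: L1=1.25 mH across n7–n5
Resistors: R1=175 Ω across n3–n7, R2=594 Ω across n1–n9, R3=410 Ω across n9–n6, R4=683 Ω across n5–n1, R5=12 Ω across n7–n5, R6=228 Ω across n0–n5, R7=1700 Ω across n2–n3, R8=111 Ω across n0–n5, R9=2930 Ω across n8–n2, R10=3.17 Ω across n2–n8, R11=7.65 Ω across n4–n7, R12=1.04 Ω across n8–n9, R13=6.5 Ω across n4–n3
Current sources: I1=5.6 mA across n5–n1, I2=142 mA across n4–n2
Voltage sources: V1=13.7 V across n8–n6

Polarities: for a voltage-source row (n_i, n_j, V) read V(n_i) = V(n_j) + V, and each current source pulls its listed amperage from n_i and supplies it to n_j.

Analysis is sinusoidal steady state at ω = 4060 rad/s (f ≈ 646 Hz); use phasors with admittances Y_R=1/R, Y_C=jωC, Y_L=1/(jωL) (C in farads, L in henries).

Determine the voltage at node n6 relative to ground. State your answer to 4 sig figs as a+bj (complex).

91.85-0.1461j V

Apply KCL at each of the 9 non-ground nodes and solve the resulting linear system.
Node n1: branches {R2, I1, R4} → V_1 = 58.17-0.07809j
Node n2: branches {I2, R7, R9, R10} → V_2 = 105.8-0.1465j
Node n3: branches {R1, R7, R13} → V_3 = -0.3331-0.3408j
Node n4: branches {I2, R11, R13} → V_4 = -0.7458-0.3415j
Node n5: branches {L1, I1, R4, R5, R6, R8} → V_5 = 0.000+0.000j
Node n6: branches {R3, V1} → V_6 = 91.85-0.1461j
Node n7: branches {L1, R1, R5, R11} → V_7 = -0.1454-0.3423j
Node n8: branches {R9, R10, R12, V1} → V_8 = 105.5-0.1461j
Node n9: branches {R2, R3, R12} → V_9 = 105.4-0.1460j
Source currents: i(V1)=-0.03313-2.893e-07j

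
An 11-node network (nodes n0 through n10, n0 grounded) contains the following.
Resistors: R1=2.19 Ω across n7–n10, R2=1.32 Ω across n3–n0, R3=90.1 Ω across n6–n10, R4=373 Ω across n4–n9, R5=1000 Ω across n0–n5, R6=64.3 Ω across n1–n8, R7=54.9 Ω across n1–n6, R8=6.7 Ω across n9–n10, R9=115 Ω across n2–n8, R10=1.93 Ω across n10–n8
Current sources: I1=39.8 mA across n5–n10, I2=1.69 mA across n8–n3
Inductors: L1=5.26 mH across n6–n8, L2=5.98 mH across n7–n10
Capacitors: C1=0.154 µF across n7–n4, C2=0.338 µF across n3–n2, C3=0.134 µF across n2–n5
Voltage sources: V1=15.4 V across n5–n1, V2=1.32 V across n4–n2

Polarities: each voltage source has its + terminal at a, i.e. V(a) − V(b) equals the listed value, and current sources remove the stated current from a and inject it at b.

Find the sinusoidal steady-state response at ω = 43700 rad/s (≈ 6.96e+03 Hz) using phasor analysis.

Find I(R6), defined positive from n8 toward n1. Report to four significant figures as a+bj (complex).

MNA unknowns: 10 node voltages V₁..V_10 plus 2 source currents (V1, V2)
R1: Y=0.4566+0.000j on G[7,10]
I1: z[5]−=0.0398, z[10]+=0.0398
I2: z[8]−=0.00169, z[3]+=0.00169
R2: Y=0.7576+0.000j on G[3,0]
L1: Y=0.000-0.004350j on G[6,8]
R3: Y=0.01110+0.000j on G[6,10]
R4: Y=0.002681+0.000j on G[4,9]
R5: Y=0.001000+0.000j on G[0,5]
R6: Y=0.01555+0.000j on G[1,8]
C1: Y=0.000+0.006730j on G[7,4]
L2: Y=0.000-0.003827j on G[7,10]
C2: Y=0.000+0.01477j on G[3,2]
R7: Y=0.01821+0.000j on G[1,6]
R8: Y=0.1493+0.000j on G[9,10]
R9: Y=0.008696+0.000j on G[2,8]
R10: Y=0.5181+0.000j on G[10,8]
C3: Y=0.000+0.005856j on G[2,5]
V1: row V5−V1=15.4, i_V1 at 5,1
V2: row V4−V2=1.32, i_V2 at 4,2
solve → V1=-6.266-3.138j, V2=0.2004+0.7370j, V3=-0.01206+0.004142j, V4=1.520+0.7370j, V5=9.134-3.138j, V6=-4.871-2.462j, V7=-3.267-0.6641j, V8=-3.294-0.7672j, V9=-3.162-0.7086j, V10=-3.246-0.7345j
aux → i_V1=-0.07162-0.04918j, i_V2=-0.003125-0.03610j

0.04622+0.03687j A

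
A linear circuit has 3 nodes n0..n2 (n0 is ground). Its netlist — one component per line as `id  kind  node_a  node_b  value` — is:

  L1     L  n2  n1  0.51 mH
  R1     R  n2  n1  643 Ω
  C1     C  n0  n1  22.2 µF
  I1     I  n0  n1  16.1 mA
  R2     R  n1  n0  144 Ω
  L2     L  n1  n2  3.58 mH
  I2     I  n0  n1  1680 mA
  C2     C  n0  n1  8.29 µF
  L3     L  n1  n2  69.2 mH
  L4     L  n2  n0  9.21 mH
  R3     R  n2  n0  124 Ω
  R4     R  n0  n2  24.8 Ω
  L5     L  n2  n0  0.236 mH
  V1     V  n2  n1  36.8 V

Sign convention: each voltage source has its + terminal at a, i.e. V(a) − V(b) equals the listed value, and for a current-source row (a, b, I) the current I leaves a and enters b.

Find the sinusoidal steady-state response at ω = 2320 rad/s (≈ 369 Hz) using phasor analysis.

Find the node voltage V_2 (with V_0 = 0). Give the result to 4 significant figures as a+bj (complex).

Element admittances at ω=2320 rad/s:
  Y(L1) = 0.000-0.8452j S between n2,n1
  Y(R1) = 0.001555+0.000j S between n2,n1
  Y(C1) = 0.000+0.05150j S between n0,n1
  I1: injects 0.0161 A into n1 (from n0)
  Y(R2) = 0.006944+0.000j S between n1,n0
  Y(L2) = 0.000-0.1204j S between n1,n2
  I2: injects 1.68 A into n1 (from n0)
  Y(C2) = 0.000+0.01923j S between n0,n1
  Y(L3) = 0.000-0.006229j S between n1,n2
  Y(L4) = 0.000-0.04680j S between n2,n0
  Y(R3) = 0.008065+0.000j S between n2,n0
  Y(R4) = 0.04032+0.000j S between n0,n2
  Y(L5) = 0.000-1.826j S between n2,n0
  V1: constraint V(n2)−V(n1) = 36.8
Assemble and solve the 3×3 MNA system:
  V(n1)=-38.21+1.126j  V(n2)=-1.410+1.126j
  i(V1)=-2.098+33.07j

-1.410+1.126j V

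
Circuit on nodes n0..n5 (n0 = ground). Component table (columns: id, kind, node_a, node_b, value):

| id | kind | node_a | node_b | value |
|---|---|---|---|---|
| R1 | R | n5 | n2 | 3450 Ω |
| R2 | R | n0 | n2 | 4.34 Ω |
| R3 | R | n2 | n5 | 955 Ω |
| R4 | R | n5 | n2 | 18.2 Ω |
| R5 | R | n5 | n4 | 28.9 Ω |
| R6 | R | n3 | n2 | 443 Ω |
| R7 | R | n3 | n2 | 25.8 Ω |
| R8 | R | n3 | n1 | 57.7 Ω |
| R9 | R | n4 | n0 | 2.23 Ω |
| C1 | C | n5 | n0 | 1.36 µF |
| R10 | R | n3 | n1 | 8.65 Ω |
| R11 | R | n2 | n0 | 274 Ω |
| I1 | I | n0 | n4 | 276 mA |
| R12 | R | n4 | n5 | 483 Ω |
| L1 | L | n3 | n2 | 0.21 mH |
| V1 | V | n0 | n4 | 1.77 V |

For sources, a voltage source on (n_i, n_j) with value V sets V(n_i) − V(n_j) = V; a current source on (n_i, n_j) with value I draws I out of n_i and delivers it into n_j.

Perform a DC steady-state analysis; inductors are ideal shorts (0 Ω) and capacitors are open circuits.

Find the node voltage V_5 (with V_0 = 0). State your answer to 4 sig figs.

-0.7912 V

MNA unknowns: 5 node voltages V₁..V_5 plus 2 source currents (L1, V1)
R1: Y=0.0002899 on G[5,2]
R2: Y=0.2304 on G[0,2]
R3: Y=0.001047 on G[2,5]
R4: Y=0.05495 on G[5,2]
R5: Y=0.03460 on G[5,4]
R6: Y=0.002257 on G[3,2]
R7: Y=0.03876 on G[3,2]
R8: Y=0.01733 on G[3,1]
R9: Y=0.4484 on G[4,0]
C1: Y=0.000 on G[5,0]
R10: Y=0.1156 on G[3,1]
R11: Y=0.003650 on G[2,0]
I1: z[0]−=0.276, z[4]+=0.276
R12: Y=0.002070 on G[4,5]
L1: row V3−V2=0, i_L1 at 3,2
V1: row V0−V4=1.77, i_V1 at 0,4
solve → V1=-0.1534, V2=-0.1534, V3=-0.1534, V4=-1.770, V5=-0.7912
aux → i_L1=0.000, i_V1=-1.106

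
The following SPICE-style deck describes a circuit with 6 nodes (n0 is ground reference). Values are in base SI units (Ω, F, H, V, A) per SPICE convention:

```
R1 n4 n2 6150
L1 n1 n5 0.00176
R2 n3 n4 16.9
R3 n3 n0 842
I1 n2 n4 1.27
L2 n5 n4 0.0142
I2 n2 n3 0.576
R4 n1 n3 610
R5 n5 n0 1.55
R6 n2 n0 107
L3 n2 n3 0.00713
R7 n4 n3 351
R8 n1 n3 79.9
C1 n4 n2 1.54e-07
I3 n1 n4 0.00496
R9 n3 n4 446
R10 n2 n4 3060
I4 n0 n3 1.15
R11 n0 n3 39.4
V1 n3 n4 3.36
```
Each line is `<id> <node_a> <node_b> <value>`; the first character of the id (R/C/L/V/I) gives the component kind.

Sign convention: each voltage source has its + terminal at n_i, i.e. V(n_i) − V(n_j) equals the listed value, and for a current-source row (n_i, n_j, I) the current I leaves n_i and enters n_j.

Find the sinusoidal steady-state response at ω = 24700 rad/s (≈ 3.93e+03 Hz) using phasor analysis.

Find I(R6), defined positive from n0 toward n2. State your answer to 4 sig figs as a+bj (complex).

Apply KCL at each of the 5 non-ground nodes and solve the resulting linear system.
Node n1: branches {L1, R4, R8, I3} → V_1 = 7.089+36.79j
Node n2: branches {R1, I1, I2, R6, L3, C1, R10} → V_2 = -170.6-45.39j
Node n3: branches {R2, R3, I2, R4, L3, R7, R8, R9, I4, R11, V1} → V_3 = 68.00+27.63j
Node n4: branches {R1, R2, I1, L2, R7, C1, I3, R9, R10, V1} → V_4 = 64.64+27.63j
Node n5: branches {L1, L2, R5} → V_5 = 1.453-0.4802j
Source currents: i(V1)=-1.573+0.7502j

1.594+0.4242j A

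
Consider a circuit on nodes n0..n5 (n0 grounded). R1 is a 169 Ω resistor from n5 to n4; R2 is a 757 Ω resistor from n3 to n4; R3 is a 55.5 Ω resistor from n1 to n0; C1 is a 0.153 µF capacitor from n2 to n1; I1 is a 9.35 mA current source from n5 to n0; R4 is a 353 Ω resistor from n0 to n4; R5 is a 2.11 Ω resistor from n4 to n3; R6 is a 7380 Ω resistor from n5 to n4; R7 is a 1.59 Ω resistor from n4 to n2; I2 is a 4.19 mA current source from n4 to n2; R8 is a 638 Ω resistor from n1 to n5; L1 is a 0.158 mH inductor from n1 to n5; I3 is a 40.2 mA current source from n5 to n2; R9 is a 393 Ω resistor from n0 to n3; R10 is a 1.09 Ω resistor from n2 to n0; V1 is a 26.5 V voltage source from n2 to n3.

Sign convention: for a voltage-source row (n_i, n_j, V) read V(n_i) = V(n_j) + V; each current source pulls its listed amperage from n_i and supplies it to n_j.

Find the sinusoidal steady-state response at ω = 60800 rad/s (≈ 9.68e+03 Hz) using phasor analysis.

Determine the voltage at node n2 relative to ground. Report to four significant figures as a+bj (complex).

Apply KCL at each of the 5 non-ground nodes and solve the resulting linear system.
Node n1: branches {R3, C1, R8, L1} → V_1 = -4.136+1.883j
Node n2: branches {C1, R7, I2, I3, R10, V1} → V_2 = 0.1785-0.03678j
Node n3: branches {R2, R5, R9, V1} → V_3 = -26.32-0.03678j
Node n4: branches {R1, R2, R4, R5, R6, R7, I2} → V_4 = -11.16-0.03108j
Node n5: branches {R1, I1, R6, R8, L1, I3} → V_5 = -4.089+0.9947j
Source currents: i(V1)=-7.271-0.002804j

0.1785-0.03678j V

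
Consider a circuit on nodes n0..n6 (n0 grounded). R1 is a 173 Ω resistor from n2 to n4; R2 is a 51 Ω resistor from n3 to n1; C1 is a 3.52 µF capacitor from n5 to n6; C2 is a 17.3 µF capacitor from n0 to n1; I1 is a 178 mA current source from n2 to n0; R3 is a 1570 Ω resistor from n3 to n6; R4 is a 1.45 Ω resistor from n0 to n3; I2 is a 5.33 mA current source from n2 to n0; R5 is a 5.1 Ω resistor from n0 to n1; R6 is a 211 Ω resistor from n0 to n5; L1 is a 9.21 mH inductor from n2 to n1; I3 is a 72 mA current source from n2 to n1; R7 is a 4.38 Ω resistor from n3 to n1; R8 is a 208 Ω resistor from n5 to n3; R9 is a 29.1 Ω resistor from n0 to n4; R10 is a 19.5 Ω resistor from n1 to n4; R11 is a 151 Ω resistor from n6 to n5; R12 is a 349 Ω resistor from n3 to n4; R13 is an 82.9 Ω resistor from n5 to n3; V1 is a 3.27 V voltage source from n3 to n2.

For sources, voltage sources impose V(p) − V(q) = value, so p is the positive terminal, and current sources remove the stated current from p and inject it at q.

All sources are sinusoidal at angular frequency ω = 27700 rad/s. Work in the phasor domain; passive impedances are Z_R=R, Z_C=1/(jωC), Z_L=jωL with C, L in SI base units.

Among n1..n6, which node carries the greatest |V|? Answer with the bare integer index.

Apply KCL at each of the 6 non-ground nodes and solve the resulting linear system.
Node n1: branches {R2, C2, R5, L1, I3, R7, R10} → V_1 = 0.01070+0.01255j
Node n2: branches {R1, I1, I2, L1, I3, V1} → V_2 = -3.518-0.01123j
Node n3: branches {R2, R3, R4, R7, R8, R12, R13, V1} → V_3 = -0.2480-0.01123j
Node n4: branches {R1, R9, R10, R12} → V_4 = -0.2174+0.005798j
Node n5: branches {C1, R6, R8, R11, R13} → V_5 = -0.1951-0.008848j
Node n6: branches {C1, R3, R11} → V_6 = -0.1952-0.008506j
Source currents: i(V1)=0.2362+0.01373j

2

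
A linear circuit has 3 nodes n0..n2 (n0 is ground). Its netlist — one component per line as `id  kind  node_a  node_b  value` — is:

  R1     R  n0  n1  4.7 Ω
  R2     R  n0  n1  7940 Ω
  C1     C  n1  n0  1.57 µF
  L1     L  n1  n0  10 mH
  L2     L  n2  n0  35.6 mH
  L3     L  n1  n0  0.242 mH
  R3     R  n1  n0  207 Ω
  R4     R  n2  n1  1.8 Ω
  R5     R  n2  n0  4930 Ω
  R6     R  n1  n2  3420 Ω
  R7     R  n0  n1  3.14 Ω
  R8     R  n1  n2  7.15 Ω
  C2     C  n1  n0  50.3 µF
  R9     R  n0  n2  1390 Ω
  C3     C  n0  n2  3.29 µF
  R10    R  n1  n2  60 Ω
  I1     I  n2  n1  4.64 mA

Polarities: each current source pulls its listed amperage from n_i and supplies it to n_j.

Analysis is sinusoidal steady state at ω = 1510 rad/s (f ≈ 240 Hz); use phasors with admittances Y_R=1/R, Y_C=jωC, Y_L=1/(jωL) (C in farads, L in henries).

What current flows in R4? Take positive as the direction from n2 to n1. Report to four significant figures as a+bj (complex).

MNA unknowns: 2 node voltages V₁..V_2
R1: Y=0.2128+0.000j on G[0,1]
R2: Y=0.0001259+0.000j on G[0,1]
C1: Y=0.000+0.002371j on G[1,0]
L1: Y=0.000-0.06623j on G[1,0]
L2: Y=0.000-0.01860j on G[2,0]
L3: Y=0.000-2.737j on G[1,0]
R3: Y=0.004831+0.000j on G[1,0]
R4: Y=0.5556+0.000j on G[2,1]
R5: Y=0.0002028+0.000j on G[2,0]
R6: Y=0.0002924+0.000j on G[1,2]
R7: Y=0.3185+0.000j on G[0,1]
R8: Y=0.1399+0.000j on G[1,2]
C2: Y=0.000+0.07595j on G[1,0]
R9: Y=0.0007194+0.000j on G[0,2]
C3: Y=0.000+0.004968j on G[0,2]
R10: Y=0.01667+0.000j on G[1,2]
I1: z[2]−=0.00464, z[1]+=0.00464
solve → V1=3.167e-05-3.406e-06j, V2=-0.006471-0.0001271j

-0.003613-6.872e-05j A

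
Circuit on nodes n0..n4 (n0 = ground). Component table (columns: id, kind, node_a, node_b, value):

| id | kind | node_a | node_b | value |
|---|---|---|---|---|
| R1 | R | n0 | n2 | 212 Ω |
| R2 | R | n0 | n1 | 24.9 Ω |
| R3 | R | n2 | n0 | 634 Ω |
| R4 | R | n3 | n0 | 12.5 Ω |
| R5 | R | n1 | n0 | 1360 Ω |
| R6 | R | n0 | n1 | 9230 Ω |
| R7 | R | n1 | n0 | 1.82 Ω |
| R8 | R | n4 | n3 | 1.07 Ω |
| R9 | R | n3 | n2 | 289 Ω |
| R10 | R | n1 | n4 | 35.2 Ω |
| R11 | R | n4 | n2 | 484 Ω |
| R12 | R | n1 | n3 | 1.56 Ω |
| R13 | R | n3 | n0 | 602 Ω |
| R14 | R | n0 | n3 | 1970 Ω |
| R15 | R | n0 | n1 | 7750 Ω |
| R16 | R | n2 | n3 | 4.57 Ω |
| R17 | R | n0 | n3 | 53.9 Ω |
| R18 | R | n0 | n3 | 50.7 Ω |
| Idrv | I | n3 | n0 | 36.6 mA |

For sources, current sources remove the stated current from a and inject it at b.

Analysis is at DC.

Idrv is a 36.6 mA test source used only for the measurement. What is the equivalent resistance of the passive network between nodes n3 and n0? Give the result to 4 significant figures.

Element admittances at DC:
  Y(R1) = 0.004717 S between n0,n2
  Y(R2) = 0.04016 S between n0,n1
  Y(R3) = 0.001577 S between n2,n0
  Y(R4) = 0.08000 S between n3,n0
  Y(R5) = 0.0007353 S between n1,n0
  Y(R6) = 0.0001083 S between n0,n1
  Y(R7) = 0.5495 S between n1,n0
  Y(R8) = 0.9346 S between n4,n3
  Y(R9) = 0.003460 S between n3,n2
  Y(R10) = 0.02841 S between n1,n4
  Y(R11) = 0.002066 S between n4,n2
  Y(R12) = 0.6410 S between n1,n3
  Y(R13) = 0.001661 S between n3,n0
  Y(R14) = 0.0005076 S between n0,n3
  Y(R15) = 0.0001290 S between n0,n1
  Y(R16) = 0.2188 S between n2,n3
  Y(R17) = 0.01855 S between n0,n3
  Y(R18) = 0.01972 S between n0,n3
  Idrv: injects 0.0366 A into n0 (from n3)
Assemble and solve the 4×4 MNA system:
  V(n1)=-0.04415  V(n2)=-0.08087  V(n3)=-0.08315  V(n4)=-0.08200

R_eq = 2.272 Ω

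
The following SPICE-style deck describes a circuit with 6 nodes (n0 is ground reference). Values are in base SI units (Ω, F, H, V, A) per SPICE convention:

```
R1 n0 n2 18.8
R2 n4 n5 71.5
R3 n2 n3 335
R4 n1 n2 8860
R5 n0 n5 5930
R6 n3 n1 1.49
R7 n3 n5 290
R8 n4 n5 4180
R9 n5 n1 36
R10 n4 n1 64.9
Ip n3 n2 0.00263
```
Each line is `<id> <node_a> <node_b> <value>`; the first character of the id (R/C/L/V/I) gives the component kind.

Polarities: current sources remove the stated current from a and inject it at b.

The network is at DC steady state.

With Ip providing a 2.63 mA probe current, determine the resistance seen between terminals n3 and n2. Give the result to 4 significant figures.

Apply KCL at each of the 5 non-ground nodes and solve the resulting linear system.
Node n1: branches {R4, R6, R9, R10} → V_1 = -0.8026
Node n2: branches {R1, R3, R4, Ip} → V_2 = 0.002534
Node n3: branches {R3, R6, R7, Ip} → V_3 = -0.8029
Node n4: branches {R2, R8, R10} → V_4 = -0.8009
Node n5: branches {R2, R5, R7, R8, R9} → V_5 = -0.7991

R_eq = 306.3 Ω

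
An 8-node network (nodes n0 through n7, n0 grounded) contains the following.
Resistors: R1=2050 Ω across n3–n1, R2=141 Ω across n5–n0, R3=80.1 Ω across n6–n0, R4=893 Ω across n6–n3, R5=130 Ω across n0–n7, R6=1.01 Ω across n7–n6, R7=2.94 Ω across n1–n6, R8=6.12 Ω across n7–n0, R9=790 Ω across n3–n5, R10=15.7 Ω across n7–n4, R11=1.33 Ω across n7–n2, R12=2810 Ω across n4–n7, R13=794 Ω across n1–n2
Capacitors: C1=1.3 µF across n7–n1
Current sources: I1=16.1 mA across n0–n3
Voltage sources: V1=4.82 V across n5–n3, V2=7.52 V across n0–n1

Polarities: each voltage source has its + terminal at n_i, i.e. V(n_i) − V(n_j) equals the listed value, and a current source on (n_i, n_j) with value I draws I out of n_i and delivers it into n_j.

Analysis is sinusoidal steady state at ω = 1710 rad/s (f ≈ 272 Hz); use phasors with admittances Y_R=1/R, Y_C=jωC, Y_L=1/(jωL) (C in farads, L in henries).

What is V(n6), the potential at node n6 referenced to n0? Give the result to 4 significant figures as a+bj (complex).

Apply KCL at each of the 7 non-ground nodes and solve the resulting linear system.
Node n1: branches {R1, C1, R7, R13, V2} → V_1 = -7.520+0.000j
Node n2: branches {R11, R13} → V_2 = -4.386-0.01610j
Node n3: branches {R1, R4, I1, R9, V1} → V_3 = -3.161-0.001529j
Node n4: branches {R10, R12} → V_4 = -4.380-0.01612j
Node n5: branches {R2, R9, V1} → V_5 = 1.659-0.001529j
Node n6: branches {R3, R4, R6, R7} → V_6 = -5.133-0.01188j
Node n7: branches {C1, R5, R6, R8, R10, R11, R12} → V_7 = -4.380-0.01612j
Source currents: i(V1)=-0.01787+1.084e-05j, i(V2)=-0.8179-0.002918j

-5.133-0.01188j V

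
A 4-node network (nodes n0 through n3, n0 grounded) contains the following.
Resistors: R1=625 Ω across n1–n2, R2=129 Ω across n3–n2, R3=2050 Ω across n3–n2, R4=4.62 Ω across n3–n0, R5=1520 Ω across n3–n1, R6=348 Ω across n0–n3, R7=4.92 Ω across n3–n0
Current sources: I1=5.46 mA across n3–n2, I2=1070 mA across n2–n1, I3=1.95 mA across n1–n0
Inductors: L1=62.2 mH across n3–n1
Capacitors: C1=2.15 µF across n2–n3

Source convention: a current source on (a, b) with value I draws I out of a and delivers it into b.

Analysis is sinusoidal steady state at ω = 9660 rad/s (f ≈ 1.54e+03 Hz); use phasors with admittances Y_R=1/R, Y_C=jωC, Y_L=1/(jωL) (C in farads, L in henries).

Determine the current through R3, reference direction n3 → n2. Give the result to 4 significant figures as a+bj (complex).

Element admittances at ω=9660 rad/s:
  Y(R1) = 0.001600+0.000j S between n1,n2
  Y(R2) = 0.007752+0.000j S between n3,n2
  Y(R3) = 0.0004878+0.000j S between n3,n2
  Y(R4) = 0.2165+0.000j S between n3,n0
  I1: injects 0.00546 A into n2 (from n3)
  I2: injects 1.07 A into n1 (from n2)
  Y(R5) = 0.0006579+0.000j S between n3,n1
  Y(R6) = 0.002874+0.000j S between n0,n3
  Y(L1) = 0.000-0.001664j S between n3,n1
  Y(C1) = 0.000+0.02077j S between n2,n3
  Y(R7) = 0.2033+0.000j S between n3,n0
  I3: injects 0.00195 A into n0 (from n1)
Assemble and solve the 3×3 MNA system:
  V(n1)=298.2+241.3j  V(n2)=4.231+30.29j  V(n3)=-0.004615+0.000j

-0.002066-0.01478j A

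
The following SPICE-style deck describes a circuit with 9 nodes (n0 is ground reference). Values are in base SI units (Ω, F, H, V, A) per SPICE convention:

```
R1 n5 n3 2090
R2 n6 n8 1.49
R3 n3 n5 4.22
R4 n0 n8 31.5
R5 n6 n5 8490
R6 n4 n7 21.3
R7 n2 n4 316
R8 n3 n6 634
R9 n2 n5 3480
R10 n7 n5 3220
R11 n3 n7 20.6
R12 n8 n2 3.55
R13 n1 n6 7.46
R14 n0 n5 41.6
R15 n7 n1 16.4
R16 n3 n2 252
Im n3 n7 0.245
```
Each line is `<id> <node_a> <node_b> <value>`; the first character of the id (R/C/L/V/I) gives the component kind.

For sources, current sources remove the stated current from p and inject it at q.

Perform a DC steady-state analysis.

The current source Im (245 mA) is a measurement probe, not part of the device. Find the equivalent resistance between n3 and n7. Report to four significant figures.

Element admittances at DC:
  Y(R1) = 0.0004785 S between n5,n3
  Y(R2) = 0.6711 S between n6,n8
  Y(R3) = 0.2370 S between n3,n5
  Y(R4) = 0.03175 S between n0,n8
  Y(R5) = 0.0001178 S between n6,n5
  Y(R6) = 0.04695 S between n4,n7
  Y(R7) = 0.003165 S between n2,n4
  Y(R8) = 0.001577 S between n3,n6
  Y(R9) = 0.0002874 S between n2,n5
  Y(R10) = 0.0003106 S between n7,n5
  Y(R11) = 0.04854 S between n3,n7
  Y(R12) = 0.2817 S between n8,n2
  Y(R13) = 0.1340 S between n1,n6
  Y(R14) = 0.02404 S between n0,n5
  Y(R15) = 0.06098 S between n7,n1
  Y(R16) = 0.003968 S between n3,n2
  Im: injects 0.245 A into n7 (from n3)
Assemble and solve the 8×8 MNA system:
  V(n1)=1.538  V(n2)=1.088  V(n3)=-1.632  V(n4)=2.248  V(n5)=-1.473  V(n6)=1.180  V(n7)=2.326  V(n8)=1.116

R_eq = 16.15 Ω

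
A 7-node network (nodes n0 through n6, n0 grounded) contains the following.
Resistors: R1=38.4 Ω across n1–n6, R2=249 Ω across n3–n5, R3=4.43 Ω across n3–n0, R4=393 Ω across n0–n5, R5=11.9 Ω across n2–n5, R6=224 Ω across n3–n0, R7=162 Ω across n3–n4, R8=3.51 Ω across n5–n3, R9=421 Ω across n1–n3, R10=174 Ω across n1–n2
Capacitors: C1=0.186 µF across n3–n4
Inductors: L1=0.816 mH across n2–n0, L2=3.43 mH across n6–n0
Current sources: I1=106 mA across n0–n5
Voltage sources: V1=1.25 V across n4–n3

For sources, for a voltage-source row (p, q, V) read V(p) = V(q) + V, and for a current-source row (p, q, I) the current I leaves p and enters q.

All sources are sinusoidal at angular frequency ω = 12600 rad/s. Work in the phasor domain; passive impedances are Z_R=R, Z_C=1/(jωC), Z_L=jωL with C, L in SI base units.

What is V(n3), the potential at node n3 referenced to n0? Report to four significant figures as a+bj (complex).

Element admittances at ω=12600 rad/s:
  Y(R1) = 0.02604+0.000j S between n1,n6
  Y(R2) = 0.004016+0.000j S between n3,n5
  Y(R3) = 0.2257+0.000j S between n3,n0
  Y(R4) = 0.002545+0.000j S between n0,n5
  Y(R5) = 0.08403+0.000j S between n2,n5
  Y(R6) = 0.004464+0.000j S between n3,n0
  Y(R7) = 0.006173+0.000j S between n3,n4
  Y(R8) = 0.2849+0.000j S between n5,n3
  Y(C1) = 0.000+0.002344j S between n3,n4
  Y(R9) = 0.002375+0.000j S between n1,n3
  Y(L1) = 0.000-0.09726j S between n2,n0
  Y(R10) = 0.005747+0.000j S between n1,n2
  I1: injects 0.106 A into n5 (from n0)
  Y(L2) = 0.000-0.02314j S between n6,n0
  V1: constraint V(n4)−V(n3) = 1.25
Assemble and solve the 7×7 MNA system:
  V(n1)=0.01613+0.1130j  V(n2)=0.1805+0.3204j  V(n3)=0.3117+0.07014j  V(n4)=1.562+0.07014j  V(n5)=0.5625+0.1257j  V(n6)=-0.04710+0.07117j
  i(V1)=-0.007716-0.002929j

0.3117+0.07014j V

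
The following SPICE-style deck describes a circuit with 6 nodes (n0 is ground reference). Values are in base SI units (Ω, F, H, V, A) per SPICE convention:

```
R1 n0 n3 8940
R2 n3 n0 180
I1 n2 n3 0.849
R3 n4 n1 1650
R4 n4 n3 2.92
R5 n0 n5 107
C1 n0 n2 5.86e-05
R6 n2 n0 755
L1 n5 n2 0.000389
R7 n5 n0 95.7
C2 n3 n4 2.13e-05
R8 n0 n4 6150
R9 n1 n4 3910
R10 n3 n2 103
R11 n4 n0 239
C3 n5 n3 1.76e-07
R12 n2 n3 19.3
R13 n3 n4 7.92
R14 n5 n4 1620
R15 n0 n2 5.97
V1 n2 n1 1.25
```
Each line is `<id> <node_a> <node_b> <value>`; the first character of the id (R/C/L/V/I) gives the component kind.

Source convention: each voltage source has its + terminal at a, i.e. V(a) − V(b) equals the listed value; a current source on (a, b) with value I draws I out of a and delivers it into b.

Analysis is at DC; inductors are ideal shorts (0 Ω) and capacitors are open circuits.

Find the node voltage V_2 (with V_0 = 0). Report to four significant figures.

Apply KCL at each of the 5 non-ground nodes and solve the resulting linear system.
Node n1: branches {R3, R9, V1} → V_1 = -1.837
Node n2: branches {I1, C1, R6, L1, R10, R12, R15, V1} → V_2 = -0.5870
Node n3: branches {R1, R2, I1, R4, C2, R10, C3, R12, R13} → V_3 = 11.12
Node n4: branches {R3, R4, C2, R8, R9, R11, R13, R14} → V_4 = 10.98
Node n5: branches {R5, L1, R7, C3, R14} → V_5 = -0.5870
Source currents: i(L1)=0.01876, i(V1)=-0.01104

-0.5870 V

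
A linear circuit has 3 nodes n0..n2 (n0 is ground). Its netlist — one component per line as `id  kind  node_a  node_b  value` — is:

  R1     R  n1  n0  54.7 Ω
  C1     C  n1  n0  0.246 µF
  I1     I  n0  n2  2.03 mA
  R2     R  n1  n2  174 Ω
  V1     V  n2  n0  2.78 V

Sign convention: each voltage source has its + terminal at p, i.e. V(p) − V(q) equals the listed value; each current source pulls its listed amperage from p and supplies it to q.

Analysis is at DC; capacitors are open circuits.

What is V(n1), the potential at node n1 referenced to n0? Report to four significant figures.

0.6649 V

Apply KCL at each of the 2 non-ground nodes and solve the resulting linear system.
Node n1: branches {R1, C1, R2} → V_1 = 0.6649
Node n2: branches {I1, R2, V1} → V_2 = 2.780
Source currents: i(V1)=-0.01013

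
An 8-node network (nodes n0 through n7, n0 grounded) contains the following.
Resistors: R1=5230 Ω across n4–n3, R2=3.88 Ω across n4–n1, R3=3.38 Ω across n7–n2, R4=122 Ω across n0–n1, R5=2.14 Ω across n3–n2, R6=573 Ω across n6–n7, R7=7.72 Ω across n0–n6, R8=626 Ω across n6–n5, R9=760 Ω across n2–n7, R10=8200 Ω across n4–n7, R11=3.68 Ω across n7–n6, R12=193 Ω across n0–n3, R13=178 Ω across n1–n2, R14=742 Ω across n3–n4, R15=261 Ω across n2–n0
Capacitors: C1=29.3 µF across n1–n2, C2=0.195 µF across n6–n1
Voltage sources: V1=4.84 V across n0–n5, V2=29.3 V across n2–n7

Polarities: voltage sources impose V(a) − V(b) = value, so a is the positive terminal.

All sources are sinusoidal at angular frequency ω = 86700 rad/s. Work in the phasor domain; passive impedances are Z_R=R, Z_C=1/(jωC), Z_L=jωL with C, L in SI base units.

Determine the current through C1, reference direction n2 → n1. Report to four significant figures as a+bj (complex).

0.2272+0.4546j A

Element admittances at ω=86700 rad/s:
  Y(R1) = 0.0001912+0.000j S between n4,n3
  Y(R2) = 0.2577+0.000j S between n4,n1
  Y(R3) = 0.2959+0.000j S between n7,n2
  Y(R4) = 0.008197+0.000j S between n0,n1
  Y(R5) = 0.4673+0.000j S between n3,n2
  Y(R6) = 0.001745+0.000j S between n6,n7
  Y(R7) = 0.1295+0.000j S between n0,n6
  Y(R8) = 0.001597+0.000j S between n6,n5
  Y(C1) = 0.000+2.540j S between n1,n2
  Y(C2) = 0.000+0.01691j S between n6,n1
  Y(R9) = 0.001316+0.000j S between n2,n7
  Y(R10) = 0.0001220+0.000j S between n4,n7
  Y(R11) = 0.2717+0.000j S between n7,n6
  Y(R12) = 0.005181+0.000j S between n0,n3
  Y(R13) = 0.005618+0.000j S between n1,n2
  Y(R14) = 0.001348+0.000j S between n3,n4
  Y(R15) = 0.003831+0.000j S between n2,n0
  V1: constraint V(n0)−V(n5) = 4.84
  V2: constraint V(n2)−V(n7) = 29.3
Assemble and solve the 9×9 MNA system:
  V(n1)=24.26-1.342j  V(n2)=24.43-1.431j  V(n3)=24.17-1.415j  V(n4)=24.24-1.342j  V(n5)=-4.840+0.000j  V(n6)=-3.244+0.1816j  V(n7)=-4.865-1.431j
  i(V1)=-0.002550-0.0002901j  i(V2)=-9.154-0.4411j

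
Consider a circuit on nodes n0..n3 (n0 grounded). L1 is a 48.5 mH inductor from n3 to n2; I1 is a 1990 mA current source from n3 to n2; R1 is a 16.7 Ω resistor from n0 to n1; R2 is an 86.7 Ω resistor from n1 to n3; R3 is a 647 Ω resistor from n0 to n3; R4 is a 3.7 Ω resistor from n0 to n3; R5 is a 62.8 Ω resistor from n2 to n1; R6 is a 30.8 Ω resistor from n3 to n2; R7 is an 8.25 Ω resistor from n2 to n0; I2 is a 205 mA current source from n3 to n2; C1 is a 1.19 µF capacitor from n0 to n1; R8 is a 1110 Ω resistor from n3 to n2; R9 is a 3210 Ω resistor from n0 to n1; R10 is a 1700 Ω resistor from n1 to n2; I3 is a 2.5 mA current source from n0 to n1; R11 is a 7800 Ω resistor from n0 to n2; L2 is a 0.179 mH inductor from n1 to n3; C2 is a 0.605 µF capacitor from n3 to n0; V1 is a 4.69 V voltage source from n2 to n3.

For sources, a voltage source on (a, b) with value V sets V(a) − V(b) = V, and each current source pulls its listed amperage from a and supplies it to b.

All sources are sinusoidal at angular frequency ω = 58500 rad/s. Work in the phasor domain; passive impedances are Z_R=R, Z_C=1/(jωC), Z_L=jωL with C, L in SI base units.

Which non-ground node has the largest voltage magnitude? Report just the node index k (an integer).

MNA unknowns: 3 node voltages V₁..V_3 plus 1 source current (V1)
L1: Y=0.000-0.0003525j on G[3,2]
I1: z[3]−=1.99, z[2]+=1.99
R1: Y=0.05988+0.000j on G[0,1]
R2: Y=0.01153+0.000j on G[1,3]
R3: Y=0.001546+0.000j on G[0,3]
R4: Y=0.2703+0.000j on G[0,3]
R5: Y=0.01592+0.000j on G[2,1]
R6: Y=0.03247+0.000j on G[3,2]
R7: Y=0.1212+0.000j on G[2,0]
I2: z[3]−=0.205, z[2]+=0.205
C1: Y=0.000+0.06961j on G[0,1]
R8: Y=0.0009009+0.000j on G[3,2]
R9: Y=0.0003115+0.000j on G[0,1]
R10: Y=0.0005882+0.000j on G[1,2]
I3: z[0]−=0.0025, z[1]+=0.0025
R11: Y=0.0001282+0.000j on G[0,2]
L2: Y=0.000-0.09550j on G[1,3]
C2: Y=0.000+0.03539j on G[3,0]
V1: row V2−V3=4.69, i_V1 at 2,3
solve → V1=0.03179+1.304j, V2=3.466-0.09504j, V3=-1.224-0.09504j
aux → i_V1=1.561+0.03628j

2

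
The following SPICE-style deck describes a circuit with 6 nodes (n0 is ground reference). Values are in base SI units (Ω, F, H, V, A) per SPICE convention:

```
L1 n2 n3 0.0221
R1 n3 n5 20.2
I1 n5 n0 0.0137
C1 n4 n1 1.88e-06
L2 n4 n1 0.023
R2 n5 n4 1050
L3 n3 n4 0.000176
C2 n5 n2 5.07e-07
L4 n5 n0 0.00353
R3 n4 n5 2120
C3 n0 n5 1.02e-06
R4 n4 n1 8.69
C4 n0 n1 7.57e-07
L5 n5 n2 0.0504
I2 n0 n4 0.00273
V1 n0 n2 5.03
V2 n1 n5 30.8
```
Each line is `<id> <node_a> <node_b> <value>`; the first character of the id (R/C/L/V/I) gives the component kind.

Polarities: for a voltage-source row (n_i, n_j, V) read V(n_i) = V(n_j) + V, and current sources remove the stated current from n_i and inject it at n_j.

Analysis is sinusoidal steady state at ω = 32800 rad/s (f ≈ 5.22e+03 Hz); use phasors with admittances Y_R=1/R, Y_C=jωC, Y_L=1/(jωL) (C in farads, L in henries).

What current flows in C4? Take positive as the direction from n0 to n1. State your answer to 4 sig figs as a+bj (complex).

0.003336-0.4531j A

MNA unknowns: 5 node voltages V₁..V_5 plus 2 source currents (V1, V2)
L1: Y=0.000-0.001380j on G[2,3]
R1: Y=0.04950+0.000j on G[3,5]
I1: z[5]−=0.0137, z[0]+=0.0137
C1: Y=0.000+0.06166j on G[4,1]
L2: Y=0.000-0.001326j on G[4,1]
R2: Y=0.0009524+0.000j on G[5,4]
L3: Y=0.000-0.1732j on G[3,4]
C2: Y=0.000+0.01663j on G[5,2]
L4: Y=0.000-0.008637j on G[5,0]
R3: Y=0.0004717+0.000j on G[4,5]
C3: Y=0.000+0.03346j on G[0,5]
R4: Y=0.1151+0.000j on G[4,1]
C4: Y=0.000+0.02483j on G[0,1]
L5: Y=0.000-0.0006049j on G[5,2]
I2: z[0]−=0.00273, z[4]+=0.00273
V1: row V0−V2=5.03, i_V1 at 0,2
V2: row V1−V5=30.8, i_V2 at 1,5
solve → V1=18.25+0.1344j, V2=-5.030+0.000j, V3=10.14-1.556j, V4=10.75+4.917j, V5=-12.55+0.1344j
aux → i_V1=0.004299+0.1415j, i_V2=-1.148-0.3553j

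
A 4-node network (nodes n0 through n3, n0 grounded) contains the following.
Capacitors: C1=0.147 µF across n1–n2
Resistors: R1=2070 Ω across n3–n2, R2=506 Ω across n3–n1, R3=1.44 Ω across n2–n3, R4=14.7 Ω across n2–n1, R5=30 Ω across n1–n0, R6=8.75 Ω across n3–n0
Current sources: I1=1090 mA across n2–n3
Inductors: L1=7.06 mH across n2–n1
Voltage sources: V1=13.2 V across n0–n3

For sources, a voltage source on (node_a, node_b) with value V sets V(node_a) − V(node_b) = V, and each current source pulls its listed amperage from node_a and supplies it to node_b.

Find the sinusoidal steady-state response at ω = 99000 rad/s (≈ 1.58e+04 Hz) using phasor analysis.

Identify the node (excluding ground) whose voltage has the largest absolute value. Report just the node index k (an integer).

MNA unknowns: 3 node voltages V₁..V_3 plus 1 source current (V1)
C1: Y=0.000+0.01455j on G[1,2]
R1: Y=0.0004831+0.000j on G[3,2]
R2: Y=0.001976+0.000j on G[3,1]
R3: Y=0.6944+0.000j on G[2,3]
I1: z[2]−=1.09, z[3]+=1.09
L1: Y=0.000-0.001431j on G[2,1]
R4: Y=0.06803+0.000j on G[2,1]
R5: Y=0.03333+0.000j on G[1,0]
R6: Y=0.1143+0.000j on G[3,0]
V1: row V0−V3=13.2, i_V1 at 0,3
solve → V1=-9.748-0.5606j, V2=-14.31+0.02849j, V3=-13.20+0.000j
aux → i_V1=-1.834-0.01869j

2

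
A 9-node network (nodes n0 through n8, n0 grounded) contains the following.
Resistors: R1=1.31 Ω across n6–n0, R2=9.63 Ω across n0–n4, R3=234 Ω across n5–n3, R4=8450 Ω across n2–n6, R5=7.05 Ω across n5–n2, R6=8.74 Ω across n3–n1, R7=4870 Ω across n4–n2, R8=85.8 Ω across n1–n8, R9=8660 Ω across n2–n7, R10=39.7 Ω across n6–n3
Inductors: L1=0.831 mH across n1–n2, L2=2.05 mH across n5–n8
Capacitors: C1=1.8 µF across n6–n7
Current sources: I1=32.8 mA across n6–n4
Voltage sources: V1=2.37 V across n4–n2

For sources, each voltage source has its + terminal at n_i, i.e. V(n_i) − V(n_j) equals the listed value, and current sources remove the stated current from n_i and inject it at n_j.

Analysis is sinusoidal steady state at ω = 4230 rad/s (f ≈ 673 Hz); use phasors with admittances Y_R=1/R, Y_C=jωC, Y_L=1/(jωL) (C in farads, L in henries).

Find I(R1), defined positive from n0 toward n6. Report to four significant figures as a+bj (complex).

0.06696-0.001859j A

Element admittances at ω=4230 rad/s:
  Y(R1) = 0.7634+0.000j S between n6,n0
  Y(R2) = 0.1038+0.000j S between n0,n4
  Y(R3) = 0.004274+0.000j S between n5,n3
  Y(L1) = 0.000-0.2845j S between n1,n2
  Y(C1) = 0.000+0.007614j S between n6,n7
  Y(R4) = 0.0001183+0.000j S between n2,n6
  Y(R5) = 0.1418+0.000j S between n5,n2
  Y(L2) = 0.000-0.1153j S between n5,n8
  Y(R6) = 0.1144+0.000j S between n3,n1
  Y(R7) = 0.0002053+0.000j S between n4,n2
  Y(R8) = 0.01166+0.000j S between n1,n8
  Y(R9) = 0.0001155+0.000j S between n2,n7
  Y(R10) = 0.02519+0.000j S between n6,n3
  I1: injects 0.0328 A into n4 (from n6)
  V1: constraint V(n4)−V(n2) = 2.37
Assemble and solve the 9×9 MNA system:
  V(n1)=-1.713+0.09600j  V(n2)=-1.725-0.01791j  V(n3)=-1.429+0.07656j  V(n4)=0.6448-0.01791j  V(n5)=-1.715-0.007028j  V(n6)=-0.08772+0.002436j  V(n7)=-0.08840+0.02726j  V(n8)=-1.726-0.005755j
  i(V1)=-0.03465+0.001859j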